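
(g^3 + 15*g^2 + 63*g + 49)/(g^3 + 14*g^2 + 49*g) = (g + 1)/g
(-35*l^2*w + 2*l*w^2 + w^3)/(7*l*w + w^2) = -5*l + w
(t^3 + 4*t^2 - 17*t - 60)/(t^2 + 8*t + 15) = t - 4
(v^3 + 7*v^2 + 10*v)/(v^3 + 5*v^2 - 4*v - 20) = v/(v - 2)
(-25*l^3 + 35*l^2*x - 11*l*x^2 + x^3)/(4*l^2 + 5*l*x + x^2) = (-25*l^3 + 35*l^2*x - 11*l*x^2 + x^3)/(4*l^2 + 5*l*x + x^2)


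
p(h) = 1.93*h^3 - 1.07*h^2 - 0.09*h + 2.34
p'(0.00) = -0.09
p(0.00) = 2.34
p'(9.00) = 449.64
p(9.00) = 1321.83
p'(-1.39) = 14.07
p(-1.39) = -4.79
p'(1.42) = 8.55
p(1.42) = 5.58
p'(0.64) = 0.91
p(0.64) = 2.35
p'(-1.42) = 14.62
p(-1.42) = -5.22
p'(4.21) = 93.52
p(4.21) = 127.01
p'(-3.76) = 89.81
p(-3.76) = -115.04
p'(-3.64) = 84.41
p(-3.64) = -104.59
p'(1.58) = 10.98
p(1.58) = 7.14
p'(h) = 5.79*h^2 - 2.14*h - 0.09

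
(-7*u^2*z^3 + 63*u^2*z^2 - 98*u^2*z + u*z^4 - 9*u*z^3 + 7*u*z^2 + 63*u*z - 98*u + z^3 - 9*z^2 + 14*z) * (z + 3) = -7*u^2*z^4 + 42*u^2*z^3 + 91*u^2*z^2 - 294*u^2*z + u*z^5 - 6*u*z^4 - 20*u*z^3 + 84*u*z^2 + 91*u*z - 294*u + z^4 - 6*z^3 - 13*z^2 + 42*z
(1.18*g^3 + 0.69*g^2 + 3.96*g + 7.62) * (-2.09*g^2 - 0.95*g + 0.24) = -2.4662*g^5 - 2.5631*g^4 - 8.6487*g^3 - 19.5222*g^2 - 6.2886*g + 1.8288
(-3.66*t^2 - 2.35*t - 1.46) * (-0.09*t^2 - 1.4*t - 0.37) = 0.3294*t^4 + 5.3355*t^3 + 4.7756*t^2 + 2.9135*t + 0.5402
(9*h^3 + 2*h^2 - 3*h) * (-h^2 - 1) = -9*h^5 - 2*h^4 - 6*h^3 - 2*h^2 + 3*h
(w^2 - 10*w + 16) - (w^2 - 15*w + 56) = 5*w - 40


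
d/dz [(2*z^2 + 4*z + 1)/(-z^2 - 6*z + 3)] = 2*(-4*z^2 + 7*z + 9)/(z^4 + 12*z^3 + 30*z^2 - 36*z + 9)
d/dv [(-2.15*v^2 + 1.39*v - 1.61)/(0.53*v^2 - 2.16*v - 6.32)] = (3.9073*v^2 + 28.8826*v - 12.2624)/(0.2809*v^4 - 2.2896*v^3 - 2.0336*v^2 + 27.3024*v + 39.9424)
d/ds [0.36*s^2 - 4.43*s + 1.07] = 0.72*s - 4.43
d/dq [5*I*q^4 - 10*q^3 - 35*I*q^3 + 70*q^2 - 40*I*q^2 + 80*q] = 20*I*q^3 + q^2*(-30 - 105*I) + q*(140 - 80*I) + 80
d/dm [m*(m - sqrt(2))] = 2*m - sqrt(2)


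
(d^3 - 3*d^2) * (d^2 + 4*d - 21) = d^5 + d^4 - 33*d^3 + 63*d^2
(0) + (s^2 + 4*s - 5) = s^2 + 4*s - 5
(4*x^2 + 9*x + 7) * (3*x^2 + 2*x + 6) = 12*x^4 + 35*x^3 + 63*x^2 + 68*x + 42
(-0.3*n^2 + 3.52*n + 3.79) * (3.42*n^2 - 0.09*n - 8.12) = -1.026*n^4 + 12.0654*n^3 + 15.081*n^2 - 28.9235*n - 30.7748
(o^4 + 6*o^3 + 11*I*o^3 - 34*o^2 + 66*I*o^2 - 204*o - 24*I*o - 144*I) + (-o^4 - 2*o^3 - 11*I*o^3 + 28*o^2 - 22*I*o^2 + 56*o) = 4*o^3 - 6*o^2 + 44*I*o^2 - 148*o - 24*I*o - 144*I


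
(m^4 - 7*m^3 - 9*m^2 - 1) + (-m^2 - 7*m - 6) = m^4 - 7*m^3 - 10*m^2 - 7*m - 7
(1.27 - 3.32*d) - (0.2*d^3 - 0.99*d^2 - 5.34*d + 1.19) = -0.2*d^3 + 0.99*d^2 + 2.02*d + 0.0800000000000001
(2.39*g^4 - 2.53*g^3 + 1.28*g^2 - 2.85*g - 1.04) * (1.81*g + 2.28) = 4.3259*g^5 + 0.869899999999999*g^4 - 3.4516*g^3 - 2.2401*g^2 - 8.3804*g - 2.3712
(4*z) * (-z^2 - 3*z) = -4*z^3 - 12*z^2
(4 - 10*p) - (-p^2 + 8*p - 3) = p^2 - 18*p + 7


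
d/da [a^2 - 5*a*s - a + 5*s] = 2*a - 5*s - 1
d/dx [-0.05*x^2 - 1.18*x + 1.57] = -0.1*x - 1.18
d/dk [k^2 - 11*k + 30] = 2*k - 11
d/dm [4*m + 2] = 4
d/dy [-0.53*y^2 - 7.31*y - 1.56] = -1.06*y - 7.31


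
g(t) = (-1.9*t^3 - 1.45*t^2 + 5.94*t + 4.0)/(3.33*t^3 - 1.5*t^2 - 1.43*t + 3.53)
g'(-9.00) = 0.01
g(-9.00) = -0.48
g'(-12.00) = 0.01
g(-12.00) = -0.51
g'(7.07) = 0.00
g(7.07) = -0.64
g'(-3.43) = 0.09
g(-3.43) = -0.30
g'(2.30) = -0.40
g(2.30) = -0.40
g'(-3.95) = 0.07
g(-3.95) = -0.34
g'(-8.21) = 0.01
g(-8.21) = -0.47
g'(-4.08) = 0.06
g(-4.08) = -0.35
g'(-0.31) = 1.62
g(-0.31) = 0.56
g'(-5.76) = 0.03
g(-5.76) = -0.42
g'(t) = (-9.99*t^2 + 3.0*t + 1.43)*(-1.9*t^3 - 1.45*t^2 + 5.94*t + 4.0)/(3.33*t^3 - 1.5*t^2 - 1.43*t + 3.53)^2 + (-5.7*t^2 - 2.9*t + 5.94)/(3.33*t^3 - 1.5*t^2 - 1.43*t + 3.53)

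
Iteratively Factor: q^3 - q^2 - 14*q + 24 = (q - 3)*(q^2 + 2*q - 8) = (q - 3)*(q - 2)*(q + 4)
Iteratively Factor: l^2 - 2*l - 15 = (l - 5)*(l + 3)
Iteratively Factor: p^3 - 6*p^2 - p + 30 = (p + 2)*(p^2 - 8*p + 15) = (p - 5)*(p + 2)*(p - 3)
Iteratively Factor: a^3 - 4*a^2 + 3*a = (a - 1)*(a^2 - 3*a) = a*(a - 1)*(a - 3)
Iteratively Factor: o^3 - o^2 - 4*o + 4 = (o - 2)*(o^2 + o - 2) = (o - 2)*(o - 1)*(o + 2)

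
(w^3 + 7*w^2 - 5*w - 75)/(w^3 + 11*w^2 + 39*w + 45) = (w^2 + 2*w - 15)/(w^2 + 6*w + 9)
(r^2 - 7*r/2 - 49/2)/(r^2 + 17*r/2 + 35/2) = (r - 7)/(r + 5)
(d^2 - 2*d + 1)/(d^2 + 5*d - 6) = (d - 1)/(d + 6)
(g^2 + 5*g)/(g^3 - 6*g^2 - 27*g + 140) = g/(g^2 - 11*g + 28)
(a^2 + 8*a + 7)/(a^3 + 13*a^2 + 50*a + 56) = (a + 1)/(a^2 + 6*a + 8)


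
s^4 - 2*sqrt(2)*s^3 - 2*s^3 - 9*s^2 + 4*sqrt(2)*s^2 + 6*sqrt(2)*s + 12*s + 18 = (s - 3)*(s + 1)*(s - 3*sqrt(2))*(s + sqrt(2))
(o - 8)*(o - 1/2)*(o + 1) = o^3 - 15*o^2/2 - 9*o/2 + 4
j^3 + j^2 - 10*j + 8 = (j - 2)*(j - 1)*(j + 4)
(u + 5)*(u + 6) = u^2 + 11*u + 30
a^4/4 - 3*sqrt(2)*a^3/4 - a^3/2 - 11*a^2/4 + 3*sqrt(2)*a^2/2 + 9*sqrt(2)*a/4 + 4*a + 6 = (a/2 + 1/2)*(a/2 + sqrt(2)/2)*(a - 3)*(a - 4*sqrt(2))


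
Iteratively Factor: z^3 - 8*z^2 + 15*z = (z)*(z^2 - 8*z + 15) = z*(z - 3)*(z - 5)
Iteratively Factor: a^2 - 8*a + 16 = (a - 4)*(a - 4)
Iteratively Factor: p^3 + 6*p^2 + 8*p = (p + 2)*(p^2 + 4*p) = (p + 2)*(p + 4)*(p)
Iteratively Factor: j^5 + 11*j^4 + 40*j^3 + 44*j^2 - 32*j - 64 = (j + 2)*(j^4 + 9*j^3 + 22*j^2 - 32) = (j + 2)^2*(j^3 + 7*j^2 + 8*j - 16) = (j - 1)*(j + 2)^2*(j^2 + 8*j + 16) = (j - 1)*(j + 2)^2*(j + 4)*(j + 4)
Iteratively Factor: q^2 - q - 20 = (q - 5)*(q + 4)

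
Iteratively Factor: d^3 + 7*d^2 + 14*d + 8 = (d + 2)*(d^2 + 5*d + 4) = (d + 1)*(d + 2)*(d + 4)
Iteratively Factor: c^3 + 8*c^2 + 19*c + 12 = (c + 1)*(c^2 + 7*c + 12) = (c + 1)*(c + 4)*(c + 3)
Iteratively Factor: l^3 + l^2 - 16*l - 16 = (l + 1)*(l^2 - 16) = (l + 1)*(l + 4)*(l - 4)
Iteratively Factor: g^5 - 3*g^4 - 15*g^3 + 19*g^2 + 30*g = (g)*(g^4 - 3*g^3 - 15*g^2 + 19*g + 30) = g*(g - 2)*(g^3 - g^2 - 17*g - 15) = g*(g - 2)*(g + 3)*(g^2 - 4*g - 5) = g*(g - 2)*(g + 1)*(g + 3)*(g - 5)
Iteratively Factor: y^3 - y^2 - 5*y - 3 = (y + 1)*(y^2 - 2*y - 3) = (y + 1)^2*(y - 3)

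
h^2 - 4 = (h - 2)*(h + 2)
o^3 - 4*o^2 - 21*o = o*(o - 7)*(o + 3)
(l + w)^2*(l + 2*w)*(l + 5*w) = l^4 + 9*l^3*w + 25*l^2*w^2 + 27*l*w^3 + 10*w^4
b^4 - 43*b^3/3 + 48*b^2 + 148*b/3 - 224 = (b - 8)*(b - 6)*(b - 7/3)*(b + 2)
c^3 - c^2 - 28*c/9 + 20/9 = (c - 2)*(c - 2/3)*(c + 5/3)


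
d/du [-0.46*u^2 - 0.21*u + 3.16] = -0.92*u - 0.21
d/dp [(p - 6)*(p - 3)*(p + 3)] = 3*p^2 - 12*p - 9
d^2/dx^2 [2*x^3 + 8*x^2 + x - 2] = 12*x + 16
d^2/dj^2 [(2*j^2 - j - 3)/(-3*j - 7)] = -184/(27*j^3 + 189*j^2 + 441*j + 343)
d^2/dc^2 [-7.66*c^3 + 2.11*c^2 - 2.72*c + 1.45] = 4.22 - 45.96*c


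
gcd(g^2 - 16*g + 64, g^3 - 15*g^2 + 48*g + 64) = g^2 - 16*g + 64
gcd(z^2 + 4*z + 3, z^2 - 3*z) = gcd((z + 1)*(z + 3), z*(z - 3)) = 1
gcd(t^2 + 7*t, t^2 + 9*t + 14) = t + 7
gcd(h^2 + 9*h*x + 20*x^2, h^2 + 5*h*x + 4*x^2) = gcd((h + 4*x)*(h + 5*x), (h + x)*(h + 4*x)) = h + 4*x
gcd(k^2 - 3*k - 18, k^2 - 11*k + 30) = k - 6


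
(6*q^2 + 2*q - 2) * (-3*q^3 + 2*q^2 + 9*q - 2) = -18*q^5 + 6*q^4 + 64*q^3 + 2*q^2 - 22*q + 4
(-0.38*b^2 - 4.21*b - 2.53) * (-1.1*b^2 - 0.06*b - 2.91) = 0.418*b^4 + 4.6538*b^3 + 4.1414*b^2 + 12.4029*b + 7.3623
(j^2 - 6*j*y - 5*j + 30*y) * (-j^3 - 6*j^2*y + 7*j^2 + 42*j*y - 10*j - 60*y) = -j^5 + 12*j^4 + 36*j^3*y^2 - 45*j^3 - 432*j^2*y^2 + 50*j^2 + 1620*j*y^2 - 1800*y^2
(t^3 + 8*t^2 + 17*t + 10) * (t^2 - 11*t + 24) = t^5 - 3*t^4 - 47*t^3 + 15*t^2 + 298*t + 240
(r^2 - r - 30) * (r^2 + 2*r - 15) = r^4 + r^3 - 47*r^2 - 45*r + 450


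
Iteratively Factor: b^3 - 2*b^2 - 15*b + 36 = (b - 3)*(b^2 + b - 12) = (b - 3)*(b + 4)*(b - 3)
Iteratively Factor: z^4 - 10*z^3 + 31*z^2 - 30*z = (z - 5)*(z^3 - 5*z^2 + 6*z) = z*(z - 5)*(z^2 - 5*z + 6) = z*(z - 5)*(z - 3)*(z - 2)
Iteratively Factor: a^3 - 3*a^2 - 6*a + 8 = (a - 1)*(a^2 - 2*a - 8) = (a - 1)*(a + 2)*(a - 4)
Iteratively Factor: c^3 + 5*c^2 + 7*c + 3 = (c + 1)*(c^2 + 4*c + 3) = (c + 1)^2*(c + 3)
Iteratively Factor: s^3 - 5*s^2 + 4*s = (s - 1)*(s^2 - 4*s) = s*(s - 1)*(s - 4)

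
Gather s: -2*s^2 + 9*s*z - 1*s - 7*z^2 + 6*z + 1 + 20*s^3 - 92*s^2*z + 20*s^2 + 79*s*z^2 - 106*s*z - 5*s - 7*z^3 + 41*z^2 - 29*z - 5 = 20*s^3 + s^2*(18 - 92*z) + s*(79*z^2 - 97*z - 6) - 7*z^3 + 34*z^2 - 23*z - 4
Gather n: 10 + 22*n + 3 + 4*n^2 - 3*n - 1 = 4*n^2 + 19*n + 12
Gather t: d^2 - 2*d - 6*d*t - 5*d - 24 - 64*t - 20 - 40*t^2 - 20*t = d^2 - 7*d - 40*t^2 + t*(-6*d - 84) - 44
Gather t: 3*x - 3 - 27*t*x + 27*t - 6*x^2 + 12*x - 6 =t*(27 - 27*x) - 6*x^2 + 15*x - 9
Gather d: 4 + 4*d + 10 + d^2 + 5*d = d^2 + 9*d + 14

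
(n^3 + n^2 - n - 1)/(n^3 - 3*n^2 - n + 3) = (n + 1)/(n - 3)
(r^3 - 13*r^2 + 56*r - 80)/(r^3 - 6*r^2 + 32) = (r - 5)/(r + 2)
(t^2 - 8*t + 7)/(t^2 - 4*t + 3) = (t - 7)/(t - 3)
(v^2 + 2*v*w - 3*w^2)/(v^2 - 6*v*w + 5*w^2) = (v + 3*w)/(v - 5*w)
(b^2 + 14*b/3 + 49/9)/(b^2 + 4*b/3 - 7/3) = (b + 7/3)/(b - 1)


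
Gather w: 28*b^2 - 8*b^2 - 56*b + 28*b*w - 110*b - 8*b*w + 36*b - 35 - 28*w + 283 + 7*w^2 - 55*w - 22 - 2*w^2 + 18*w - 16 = 20*b^2 - 130*b + 5*w^2 + w*(20*b - 65) + 210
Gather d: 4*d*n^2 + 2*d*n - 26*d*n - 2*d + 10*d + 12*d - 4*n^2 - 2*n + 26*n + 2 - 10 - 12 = d*(4*n^2 - 24*n + 20) - 4*n^2 + 24*n - 20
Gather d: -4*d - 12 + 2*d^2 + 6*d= 2*d^2 + 2*d - 12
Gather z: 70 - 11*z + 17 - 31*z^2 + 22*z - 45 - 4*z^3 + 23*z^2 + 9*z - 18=-4*z^3 - 8*z^2 + 20*z + 24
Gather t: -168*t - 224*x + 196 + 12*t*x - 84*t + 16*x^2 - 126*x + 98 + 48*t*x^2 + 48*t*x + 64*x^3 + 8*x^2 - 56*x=t*(48*x^2 + 60*x - 252) + 64*x^3 + 24*x^2 - 406*x + 294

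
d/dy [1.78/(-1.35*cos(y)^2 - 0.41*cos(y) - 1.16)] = -(4.806*cos(y) + 0.7298)*sin(y)/(1.35*cos(y)^2 + 0.41*cos(y) + 1.16)^2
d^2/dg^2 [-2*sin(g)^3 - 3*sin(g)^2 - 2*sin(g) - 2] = 18*sin(g)^3 + 12*sin(g)^2 - 10*sin(g) - 6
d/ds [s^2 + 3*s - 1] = 2*s + 3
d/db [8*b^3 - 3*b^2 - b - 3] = 24*b^2 - 6*b - 1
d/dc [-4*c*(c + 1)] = -8*c - 4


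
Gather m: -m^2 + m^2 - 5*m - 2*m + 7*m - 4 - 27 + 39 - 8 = 0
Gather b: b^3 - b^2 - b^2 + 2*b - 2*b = b^3 - 2*b^2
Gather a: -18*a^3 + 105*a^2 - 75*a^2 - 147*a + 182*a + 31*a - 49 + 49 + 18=-18*a^3 + 30*a^2 + 66*a + 18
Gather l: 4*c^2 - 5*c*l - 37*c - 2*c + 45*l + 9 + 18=4*c^2 - 39*c + l*(45 - 5*c) + 27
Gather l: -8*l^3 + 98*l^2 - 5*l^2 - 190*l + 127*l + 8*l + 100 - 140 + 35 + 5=-8*l^3 + 93*l^2 - 55*l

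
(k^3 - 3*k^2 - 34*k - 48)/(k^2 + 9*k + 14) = (k^2 - 5*k - 24)/(k + 7)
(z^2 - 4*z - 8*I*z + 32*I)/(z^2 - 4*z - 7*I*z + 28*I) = (z - 8*I)/(z - 7*I)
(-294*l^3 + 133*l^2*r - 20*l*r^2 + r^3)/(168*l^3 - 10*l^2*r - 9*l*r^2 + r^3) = (-7*l + r)/(4*l + r)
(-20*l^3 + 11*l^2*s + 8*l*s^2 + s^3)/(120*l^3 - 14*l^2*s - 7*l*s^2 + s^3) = (-5*l^2 + 4*l*s + s^2)/(30*l^2 - 11*l*s + s^2)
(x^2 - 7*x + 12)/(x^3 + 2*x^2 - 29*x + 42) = (x - 4)/(x^2 + 5*x - 14)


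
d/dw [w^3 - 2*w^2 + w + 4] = 3*w^2 - 4*w + 1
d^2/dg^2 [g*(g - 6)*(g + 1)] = 6*g - 10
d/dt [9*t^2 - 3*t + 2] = 18*t - 3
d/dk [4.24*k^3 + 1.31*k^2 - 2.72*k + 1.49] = 12.72*k^2 + 2.62*k - 2.72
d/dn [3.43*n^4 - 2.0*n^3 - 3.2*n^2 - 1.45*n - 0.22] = 13.72*n^3 - 6.0*n^2 - 6.4*n - 1.45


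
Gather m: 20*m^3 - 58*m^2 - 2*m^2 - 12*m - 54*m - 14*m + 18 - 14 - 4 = 20*m^3 - 60*m^2 - 80*m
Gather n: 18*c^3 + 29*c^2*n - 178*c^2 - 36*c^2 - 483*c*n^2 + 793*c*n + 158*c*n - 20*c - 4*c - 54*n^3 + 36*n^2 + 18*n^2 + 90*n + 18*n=18*c^3 - 214*c^2 - 24*c - 54*n^3 + n^2*(54 - 483*c) + n*(29*c^2 + 951*c + 108)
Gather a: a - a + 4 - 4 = 0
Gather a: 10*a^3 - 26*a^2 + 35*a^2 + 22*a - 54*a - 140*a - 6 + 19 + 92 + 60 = 10*a^3 + 9*a^2 - 172*a + 165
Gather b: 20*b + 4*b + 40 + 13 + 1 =24*b + 54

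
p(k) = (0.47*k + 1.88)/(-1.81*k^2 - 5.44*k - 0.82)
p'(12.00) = 0.00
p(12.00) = -0.02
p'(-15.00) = 0.00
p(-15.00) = 0.02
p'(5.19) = 0.01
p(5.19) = -0.06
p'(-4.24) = -0.04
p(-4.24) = 0.01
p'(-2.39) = -0.46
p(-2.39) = 0.41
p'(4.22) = 0.02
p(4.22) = -0.07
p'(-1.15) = 0.34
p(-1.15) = 0.44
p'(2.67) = 0.04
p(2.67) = -0.11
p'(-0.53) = 2.68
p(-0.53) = 1.05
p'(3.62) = 0.02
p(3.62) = -0.08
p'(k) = (0.47*k + 1.88)*(3.62*k + 5.44)/(-1.81*k^2 - 5.44*k - 0.82)^2 + 0.47/(-1.81*k^2 - 5.44*k - 0.82) = (0.8507*k^2 + 6.8056*k + 9.8418)/(3.2761*k^4 + 19.6928*k^3 + 32.562*k^2 + 8.9216*k + 0.6724)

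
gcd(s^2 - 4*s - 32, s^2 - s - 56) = s - 8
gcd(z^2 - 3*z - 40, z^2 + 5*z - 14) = 1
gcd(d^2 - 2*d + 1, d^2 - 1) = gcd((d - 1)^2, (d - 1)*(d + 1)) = d - 1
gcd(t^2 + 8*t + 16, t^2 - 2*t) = 1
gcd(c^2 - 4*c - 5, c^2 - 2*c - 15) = c - 5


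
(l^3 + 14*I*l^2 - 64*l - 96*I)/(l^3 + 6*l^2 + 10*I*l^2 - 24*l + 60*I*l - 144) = (l + 4*I)/(l + 6)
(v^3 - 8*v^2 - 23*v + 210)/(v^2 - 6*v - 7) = (v^2 - v - 30)/(v + 1)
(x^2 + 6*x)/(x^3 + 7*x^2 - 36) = x/(x^2 + x - 6)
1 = 1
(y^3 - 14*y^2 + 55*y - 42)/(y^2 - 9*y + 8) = (y^2 - 13*y + 42)/(y - 8)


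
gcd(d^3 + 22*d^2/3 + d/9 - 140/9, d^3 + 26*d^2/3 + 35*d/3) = d^2 + 26*d/3 + 35/3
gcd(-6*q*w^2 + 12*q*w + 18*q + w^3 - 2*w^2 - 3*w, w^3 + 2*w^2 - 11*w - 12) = w^2 - 2*w - 3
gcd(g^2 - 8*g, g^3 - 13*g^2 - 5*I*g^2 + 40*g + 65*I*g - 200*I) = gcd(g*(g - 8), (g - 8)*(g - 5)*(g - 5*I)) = g - 8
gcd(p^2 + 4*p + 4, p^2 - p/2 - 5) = p + 2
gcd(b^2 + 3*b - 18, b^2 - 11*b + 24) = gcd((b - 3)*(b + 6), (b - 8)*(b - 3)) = b - 3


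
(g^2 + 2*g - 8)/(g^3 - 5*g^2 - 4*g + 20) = (g + 4)/(g^2 - 3*g - 10)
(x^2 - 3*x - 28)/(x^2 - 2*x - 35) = (x + 4)/(x + 5)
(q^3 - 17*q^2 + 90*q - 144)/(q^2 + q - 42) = (q^2 - 11*q + 24)/(q + 7)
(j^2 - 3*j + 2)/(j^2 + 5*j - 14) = (j - 1)/(j + 7)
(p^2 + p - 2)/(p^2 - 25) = (p^2 + p - 2)/(p^2 - 25)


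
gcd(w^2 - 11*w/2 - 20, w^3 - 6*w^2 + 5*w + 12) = 1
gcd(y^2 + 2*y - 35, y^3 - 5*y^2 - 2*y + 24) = 1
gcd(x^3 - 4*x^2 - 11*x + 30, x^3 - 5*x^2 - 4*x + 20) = x^2 - 7*x + 10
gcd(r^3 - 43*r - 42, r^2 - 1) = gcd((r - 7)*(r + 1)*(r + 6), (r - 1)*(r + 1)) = r + 1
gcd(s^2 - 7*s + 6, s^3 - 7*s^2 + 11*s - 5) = s - 1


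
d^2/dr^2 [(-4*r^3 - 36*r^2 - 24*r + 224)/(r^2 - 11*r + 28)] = 528*(-3*r^3 + 28*r^2 - 56*r - 56)/(r^6 - 33*r^5 + 447*r^4 - 3179*r^3 + 12516*r^2 - 25872*r + 21952)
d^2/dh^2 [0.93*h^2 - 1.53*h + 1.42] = 1.86000000000000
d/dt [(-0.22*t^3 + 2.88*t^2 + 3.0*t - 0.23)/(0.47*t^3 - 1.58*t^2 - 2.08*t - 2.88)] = (-1.006*t^4 - 1.9048*t^3 + 0.9747*t^2 - 17.3156*t - 9.1184)/(0.2209*t^6 - 1.4852*t^5 + 0.5412*t^4 + 3.8656*t^3 + 13.4272*t^2 + 11.9808*t + 8.2944)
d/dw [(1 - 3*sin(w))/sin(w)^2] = (3*sin(w) - 2)*cos(w)/sin(w)^3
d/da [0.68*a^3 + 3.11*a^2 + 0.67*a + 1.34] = 2.04*a^2 + 6.22*a + 0.67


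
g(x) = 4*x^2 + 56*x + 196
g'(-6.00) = 8.00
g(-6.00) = 4.00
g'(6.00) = 104.00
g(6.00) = 676.00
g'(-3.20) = 30.40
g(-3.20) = 57.76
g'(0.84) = 62.72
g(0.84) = 245.86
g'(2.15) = 73.20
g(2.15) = 334.89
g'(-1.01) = 47.92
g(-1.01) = 143.52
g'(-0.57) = 51.44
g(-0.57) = 165.38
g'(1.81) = 70.48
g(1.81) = 310.46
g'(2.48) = 75.84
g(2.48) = 359.48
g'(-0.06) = 55.52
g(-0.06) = 192.65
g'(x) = 8*x + 56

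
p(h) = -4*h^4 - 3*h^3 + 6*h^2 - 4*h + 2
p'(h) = -16*h^3 - 9*h^2 + 12*h - 4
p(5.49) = -3969.23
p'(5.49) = -2856.89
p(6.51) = -7781.73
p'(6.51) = -4721.61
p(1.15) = -6.22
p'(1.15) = -26.44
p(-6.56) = -6274.22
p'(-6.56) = 4046.78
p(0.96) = -2.36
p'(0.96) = -14.93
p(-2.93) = -154.11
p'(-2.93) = 286.04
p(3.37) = -574.07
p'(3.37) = -678.14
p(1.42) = -16.43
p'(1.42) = -50.92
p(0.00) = 2.00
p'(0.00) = -4.00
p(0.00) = 2.00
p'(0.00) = -4.00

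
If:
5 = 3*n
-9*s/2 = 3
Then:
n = 5/3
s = -2/3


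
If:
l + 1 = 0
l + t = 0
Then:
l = -1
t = 1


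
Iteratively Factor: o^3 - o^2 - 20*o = (o)*(o^2 - o - 20) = o*(o - 5)*(o + 4)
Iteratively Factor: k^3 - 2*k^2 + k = (k - 1)*(k^2 - k) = (k - 1)^2*(k)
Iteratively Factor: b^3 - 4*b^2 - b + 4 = (b - 1)*(b^2 - 3*b - 4) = (b - 4)*(b - 1)*(b + 1)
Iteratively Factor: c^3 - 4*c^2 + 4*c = (c)*(c^2 - 4*c + 4) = c*(c - 2)*(c - 2)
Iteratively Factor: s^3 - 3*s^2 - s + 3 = (s - 3)*(s^2 - 1) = (s - 3)*(s + 1)*(s - 1)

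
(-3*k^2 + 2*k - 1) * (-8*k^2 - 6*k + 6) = 24*k^4 + 2*k^3 - 22*k^2 + 18*k - 6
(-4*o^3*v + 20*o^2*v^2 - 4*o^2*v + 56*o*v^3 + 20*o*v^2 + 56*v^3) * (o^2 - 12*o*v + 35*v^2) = -4*o^5*v + 68*o^4*v^2 - 4*o^4*v - 324*o^3*v^3 + 68*o^3*v^2 + 28*o^2*v^4 - 324*o^2*v^3 + 1960*o*v^5 + 28*o*v^4 + 1960*v^5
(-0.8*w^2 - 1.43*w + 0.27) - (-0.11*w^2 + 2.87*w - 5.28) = -0.69*w^2 - 4.3*w + 5.55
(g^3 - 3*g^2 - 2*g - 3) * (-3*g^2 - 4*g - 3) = -3*g^5 + 5*g^4 + 15*g^3 + 26*g^2 + 18*g + 9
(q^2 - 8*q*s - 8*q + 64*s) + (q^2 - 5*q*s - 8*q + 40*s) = 2*q^2 - 13*q*s - 16*q + 104*s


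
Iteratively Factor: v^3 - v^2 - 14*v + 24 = (v - 2)*(v^2 + v - 12) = (v - 2)*(v + 4)*(v - 3)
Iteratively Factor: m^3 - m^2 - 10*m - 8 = (m - 4)*(m^2 + 3*m + 2) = (m - 4)*(m + 2)*(m + 1)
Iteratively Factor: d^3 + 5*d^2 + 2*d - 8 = (d + 2)*(d^2 + 3*d - 4) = (d + 2)*(d + 4)*(d - 1)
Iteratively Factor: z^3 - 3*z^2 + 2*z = (z)*(z^2 - 3*z + 2) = z*(z - 2)*(z - 1)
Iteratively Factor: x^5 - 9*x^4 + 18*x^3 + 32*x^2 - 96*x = (x - 4)*(x^4 - 5*x^3 - 2*x^2 + 24*x) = (x - 4)^2*(x^3 - x^2 - 6*x) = (x - 4)^2*(x - 3)*(x^2 + 2*x) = (x - 4)^2*(x - 3)*(x + 2)*(x)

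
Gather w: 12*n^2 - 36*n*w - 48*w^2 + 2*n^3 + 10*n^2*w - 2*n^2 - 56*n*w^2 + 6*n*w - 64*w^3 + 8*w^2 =2*n^3 + 10*n^2 - 64*w^3 + w^2*(-56*n - 40) + w*(10*n^2 - 30*n)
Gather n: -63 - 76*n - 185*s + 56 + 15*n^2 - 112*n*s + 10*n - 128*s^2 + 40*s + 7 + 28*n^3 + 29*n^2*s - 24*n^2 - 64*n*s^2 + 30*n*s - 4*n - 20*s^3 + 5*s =28*n^3 + n^2*(29*s - 9) + n*(-64*s^2 - 82*s - 70) - 20*s^3 - 128*s^2 - 140*s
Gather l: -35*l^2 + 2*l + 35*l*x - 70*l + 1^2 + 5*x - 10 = -35*l^2 + l*(35*x - 68) + 5*x - 9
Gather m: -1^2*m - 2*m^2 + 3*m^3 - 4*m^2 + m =3*m^3 - 6*m^2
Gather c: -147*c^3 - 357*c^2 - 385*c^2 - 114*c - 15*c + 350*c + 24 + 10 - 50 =-147*c^3 - 742*c^2 + 221*c - 16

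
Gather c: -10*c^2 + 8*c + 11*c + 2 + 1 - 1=-10*c^2 + 19*c + 2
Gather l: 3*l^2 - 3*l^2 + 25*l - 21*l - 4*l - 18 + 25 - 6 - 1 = 0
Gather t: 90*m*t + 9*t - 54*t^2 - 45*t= -54*t^2 + t*(90*m - 36)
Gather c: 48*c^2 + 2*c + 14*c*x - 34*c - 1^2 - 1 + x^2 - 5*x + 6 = 48*c^2 + c*(14*x - 32) + x^2 - 5*x + 4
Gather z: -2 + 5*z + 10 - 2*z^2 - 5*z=8 - 2*z^2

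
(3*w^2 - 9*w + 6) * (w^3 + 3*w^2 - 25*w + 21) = 3*w^5 - 96*w^3 + 306*w^2 - 339*w + 126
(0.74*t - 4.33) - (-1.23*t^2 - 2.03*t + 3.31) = 1.23*t^2 + 2.77*t - 7.64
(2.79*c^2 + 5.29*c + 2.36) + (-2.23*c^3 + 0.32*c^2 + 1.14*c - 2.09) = -2.23*c^3 + 3.11*c^2 + 6.43*c + 0.27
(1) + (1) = 2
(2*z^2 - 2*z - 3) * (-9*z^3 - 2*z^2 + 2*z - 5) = -18*z^5 + 14*z^4 + 35*z^3 - 8*z^2 + 4*z + 15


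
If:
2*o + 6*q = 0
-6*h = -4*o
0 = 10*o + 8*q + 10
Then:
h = -10/11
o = -15/11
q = 5/11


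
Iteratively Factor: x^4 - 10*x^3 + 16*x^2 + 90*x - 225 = (x - 5)*(x^3 - 5*x^2 - 9*x + 45) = (x - 5)^2*(x^2 - 9) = (x - 5)^2*(x + 3)*(x - 3)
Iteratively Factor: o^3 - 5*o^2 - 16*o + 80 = (o + 4)*(o^2 - 9*o + 20) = (o - 4)*(o + 4)*(o - 5)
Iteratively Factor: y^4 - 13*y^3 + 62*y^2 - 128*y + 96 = (y - 2)*(y^3 - 11*y^2 + 40*y - 48) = (y - 4)*(y - 2)*(y^2 - 7*y + 12) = (y - 4)*(y - 3)*(y - 2)*(y - 4)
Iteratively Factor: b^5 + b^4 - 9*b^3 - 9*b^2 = (b + 3)*(b^4 - 2*b^3 - 3*b^2) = (b + 1)*(b + 3)*(b^3 - 3*b^2) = b*(b + 1)*(b + 3)*(b^2 - 3*b) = b*(b - 3)*(b + 1)*(b + 3)*(b)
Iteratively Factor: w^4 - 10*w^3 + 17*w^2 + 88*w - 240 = (w + 3)*(w^3 - 13*w^2 + 56*w - 80) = (w - 5)*(w + 3)*(w^2 - 8*w + 16) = (w - 5)*(w - 4)*(w + 3)*(w - 4)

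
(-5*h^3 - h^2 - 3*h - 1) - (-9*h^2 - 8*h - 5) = -5*h^3 + 8*h^2 + 5*h + 4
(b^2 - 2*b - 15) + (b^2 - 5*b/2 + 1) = 2*b^2 - 9*b/2 - 14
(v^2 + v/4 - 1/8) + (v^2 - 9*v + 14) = 2*v^2 - 35*v/4 + 111/8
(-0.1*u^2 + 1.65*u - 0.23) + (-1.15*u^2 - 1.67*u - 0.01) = -1.25*u^2 - 0.02*u - 0.24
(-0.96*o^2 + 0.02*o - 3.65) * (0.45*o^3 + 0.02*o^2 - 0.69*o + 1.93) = -0.432*o^5 - 0.0102*o^4 - 0.9797*o^3 - 1.9396*o^2 + 2.5571*o - 7.0445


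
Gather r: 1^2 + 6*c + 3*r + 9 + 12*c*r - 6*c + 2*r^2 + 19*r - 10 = 2*r^2 + r*(12*c + 22)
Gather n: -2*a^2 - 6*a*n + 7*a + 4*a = -2*a^2 - 6*a*n + 11*a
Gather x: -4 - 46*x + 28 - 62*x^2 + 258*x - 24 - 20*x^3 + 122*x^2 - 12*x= -20*x^3 + 60*x^2 + 200*x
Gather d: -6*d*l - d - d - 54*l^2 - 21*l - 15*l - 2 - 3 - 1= d*(-6*l - 2) - 54*l^2 - 36*l - 6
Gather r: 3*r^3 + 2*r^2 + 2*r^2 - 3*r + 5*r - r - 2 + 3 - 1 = 3*r^3 + 4*r^2 + r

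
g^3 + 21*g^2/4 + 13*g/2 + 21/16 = (g + 1/4)*(g + 3/2)*(g + 7/2)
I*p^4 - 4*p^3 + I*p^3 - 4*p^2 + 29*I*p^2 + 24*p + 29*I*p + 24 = (p - 3*I)*(p - I)*(p + 8*I)*(I*p + I)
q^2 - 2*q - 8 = (q - 4)*(q + 2)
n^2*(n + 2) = n^3 + 2*n^2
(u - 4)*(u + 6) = u^2 + 2*u - 24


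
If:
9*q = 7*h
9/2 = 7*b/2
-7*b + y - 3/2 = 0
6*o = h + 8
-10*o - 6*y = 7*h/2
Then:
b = 9/7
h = -458/31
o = -35/31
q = -3206/279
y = 21/2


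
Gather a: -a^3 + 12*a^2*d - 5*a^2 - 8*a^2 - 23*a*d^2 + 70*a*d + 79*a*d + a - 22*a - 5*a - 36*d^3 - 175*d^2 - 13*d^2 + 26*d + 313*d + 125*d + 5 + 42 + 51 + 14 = -a^3 + a^2*(12*d - 13) + a*(-23*d^2 + 149*d - 26) - 36*d^3 - 188*d^2 + 464*d + 112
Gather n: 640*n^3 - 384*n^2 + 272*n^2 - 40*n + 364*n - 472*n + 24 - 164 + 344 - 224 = 640*n^3 - 112*n^2 - 148*n - 20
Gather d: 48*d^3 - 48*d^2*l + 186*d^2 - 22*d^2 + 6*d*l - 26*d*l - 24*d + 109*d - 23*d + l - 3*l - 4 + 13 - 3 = 48*d^3 + d^2*(164 - 48*l) + d*(62 - 20*l) - 2*l + 6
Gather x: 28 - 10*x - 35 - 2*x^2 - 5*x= -2*x^2 - 15*x - 7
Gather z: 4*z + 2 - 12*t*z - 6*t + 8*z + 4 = -6*t + z*(12 - 12*t) + 6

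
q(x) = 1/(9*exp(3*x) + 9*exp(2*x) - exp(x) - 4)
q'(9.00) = 0.00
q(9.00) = 0.00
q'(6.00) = 0.00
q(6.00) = 0.00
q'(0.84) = -0.02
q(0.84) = 0.01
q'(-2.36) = -0.01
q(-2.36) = -0.25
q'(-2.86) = -0.00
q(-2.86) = -0.25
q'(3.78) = -0.00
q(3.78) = 0.00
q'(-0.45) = -7.45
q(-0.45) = 0.74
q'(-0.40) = -3.58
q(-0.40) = 0.48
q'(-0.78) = -2.05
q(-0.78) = -0.59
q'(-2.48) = -0.00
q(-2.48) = -0.25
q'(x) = (-27*exp(3*x) - 18*exp(2*x) + exp(x))/(9*exp(3*x) + 9*exp(2*x) - exp(x) - 4)^2 = (-27*exp(2*x) - 18*exp(x) + 1)*exp(x)/(9*exp(3*x) + 9*exp(2*x) - exp(x) - 4)^2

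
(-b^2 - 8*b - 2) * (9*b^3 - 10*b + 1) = -9*b^5 - 72*b^4 - 8*b^3 + 79*b^2 + 12*b - 2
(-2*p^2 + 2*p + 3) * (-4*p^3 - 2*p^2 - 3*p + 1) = 8*p^5 - 4*p^4 - 10*p^3 - 14*p^2 - 7*p + 3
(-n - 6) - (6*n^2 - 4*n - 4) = -6*n^2 + 3*n - 2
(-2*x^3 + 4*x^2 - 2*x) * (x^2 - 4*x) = -2*x^5 + 12*x^4 - 18*x^3 + 8*x^2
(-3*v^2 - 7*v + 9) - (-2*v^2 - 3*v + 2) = -v^2 - 4*v + 7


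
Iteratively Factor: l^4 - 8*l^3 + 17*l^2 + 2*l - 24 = (l - 3)*(l^3 - 5*l^2 + 2*l + 8) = (l - 4)*(l - 3)*(l^2 - l - 2) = (l - 4)*(l - 3)*(l - 2)*(l + 1)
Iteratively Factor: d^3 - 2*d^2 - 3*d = (d + 1)*(d^2 - 3*d) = d*(d + 1)*(d - 3)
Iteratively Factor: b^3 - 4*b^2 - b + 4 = (b + 1)*(b^2 - 5*b + 4) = (b - 1)*(b + 1)*(b - 4)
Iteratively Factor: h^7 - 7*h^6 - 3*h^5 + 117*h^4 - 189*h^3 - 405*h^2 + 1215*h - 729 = (h - 3)*(h^6 - 4*h^5 - 15*h^4 + 72*h^3 + 27*h^2 - 324*h + 243) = (h - 3)^2*(h^5 - h^4 - 18*h^3 + 18*h^2 + 81*h - 81) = (h - 3)^3*(h^4 + 2*h^3 - 12*h^2 - 18*h + 27) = (h - 3)^3*(h + 3)*(h^3 - h^2 - 9*h + 9) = (h - 3)^4*(h + 3)*(h^2 + 2*h - 3) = (h - 3)^4*(h - 1)*(h + 3)*(h + 3)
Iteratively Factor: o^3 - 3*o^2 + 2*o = (o - 1)*(o^2 - 2*o) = (o - 2)*(o - 1)*(o)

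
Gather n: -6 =-6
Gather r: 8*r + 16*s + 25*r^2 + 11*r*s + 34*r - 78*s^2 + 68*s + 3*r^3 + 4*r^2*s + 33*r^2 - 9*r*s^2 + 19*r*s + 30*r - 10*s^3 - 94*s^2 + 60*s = 3*r^3 + r^2*(4*s + 58) + r*(-9*s^2 + 30*s + 72) - 10*s^3 - 172*s^2 + 144*s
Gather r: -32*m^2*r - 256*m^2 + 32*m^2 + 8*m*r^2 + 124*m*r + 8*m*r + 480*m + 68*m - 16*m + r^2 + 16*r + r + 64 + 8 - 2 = -224*m^2 + 532*m + r^2*(8*m + 1) + r*(-32*m^2 + 132*m + 17) + 70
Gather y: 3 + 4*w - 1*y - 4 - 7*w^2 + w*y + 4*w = -7*w^2 + 8*w + y*(w - 1) - 1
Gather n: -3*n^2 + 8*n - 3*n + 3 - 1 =-3*n^2 + 5*n + 2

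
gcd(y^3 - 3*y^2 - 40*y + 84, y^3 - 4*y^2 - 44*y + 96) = y^2 + 4*y - 12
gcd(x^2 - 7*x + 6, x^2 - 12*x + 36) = x - 6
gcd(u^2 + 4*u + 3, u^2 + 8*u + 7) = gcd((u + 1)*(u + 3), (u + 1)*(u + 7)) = u + 1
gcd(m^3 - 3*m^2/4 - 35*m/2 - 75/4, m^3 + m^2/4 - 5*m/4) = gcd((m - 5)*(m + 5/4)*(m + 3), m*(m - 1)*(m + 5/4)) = m + 5/4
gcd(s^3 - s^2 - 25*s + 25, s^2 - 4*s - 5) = s - 5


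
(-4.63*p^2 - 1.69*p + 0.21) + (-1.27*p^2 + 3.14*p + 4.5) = -5.9*p^2 + 1.45*p + 4.71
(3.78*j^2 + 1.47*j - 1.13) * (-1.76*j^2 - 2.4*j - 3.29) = -6.6528*j^4 - 11.6592*j^3 - 13.9754*j^2 - 2.1243*j + 3.7177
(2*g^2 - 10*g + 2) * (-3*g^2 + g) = -6*g^4 + 32*g^3 - 16*g^2 + 2*g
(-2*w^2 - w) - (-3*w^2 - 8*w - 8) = w^2 + 7*w + 8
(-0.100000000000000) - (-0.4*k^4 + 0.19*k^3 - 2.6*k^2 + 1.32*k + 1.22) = 0.4*k^4 - 0.19*k^3 + 2.6*k^2 - 1.32*k - 1.32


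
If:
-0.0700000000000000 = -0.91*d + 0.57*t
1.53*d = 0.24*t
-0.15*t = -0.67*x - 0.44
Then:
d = -0.03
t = -0.16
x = -0.69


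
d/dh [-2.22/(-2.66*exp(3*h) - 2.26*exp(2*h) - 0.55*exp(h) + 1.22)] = (-17.7156*exp(2*h) - 10.0344*exp(h) - 1.221)*exp(h)/(2.66*exp(3*h) + 2.26*exp(2*h) + 0.55*exp(h) - 1.22)^2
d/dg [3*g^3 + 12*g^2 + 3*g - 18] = 9*g^2 + 24*g + 3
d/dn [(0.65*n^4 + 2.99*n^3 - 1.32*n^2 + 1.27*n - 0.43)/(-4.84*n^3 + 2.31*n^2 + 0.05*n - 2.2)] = (-3.146*n^6 + 3.003*n^5 + 0.615600000000001*n^4 + 6.8726*n^3 - 28.9773*n^2 + 7.7946*n - 2.7725)/(23.4256*n^6 - 22.3608*n^5 + 4.8521*n^4 + 21.527*n^3 - 10.1615*n^2 - 0.22*n + 4.84)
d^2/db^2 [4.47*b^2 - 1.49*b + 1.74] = 8.94000000000000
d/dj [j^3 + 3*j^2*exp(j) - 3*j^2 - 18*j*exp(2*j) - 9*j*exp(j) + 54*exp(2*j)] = 3*j^2*exp(j) + 3*j^2 - 36*j*exp(2*j) - 3*j*exp(j) - 6*j + 90*exp(2*j) - 9*exp(j)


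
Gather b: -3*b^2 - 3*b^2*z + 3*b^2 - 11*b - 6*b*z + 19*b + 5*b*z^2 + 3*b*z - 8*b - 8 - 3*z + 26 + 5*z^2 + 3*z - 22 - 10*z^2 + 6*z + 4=-3*b^2*z + b*(5*z^2 - 3*z) - 5*z^2 + 6*z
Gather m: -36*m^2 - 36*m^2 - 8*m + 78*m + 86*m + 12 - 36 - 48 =-72*m^2 + 156*m - 72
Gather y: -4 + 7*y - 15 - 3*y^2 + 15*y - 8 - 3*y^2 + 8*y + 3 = -6*y^2 + 30*y - 24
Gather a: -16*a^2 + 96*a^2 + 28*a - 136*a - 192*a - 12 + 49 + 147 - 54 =80*a^2 - 300*a + 130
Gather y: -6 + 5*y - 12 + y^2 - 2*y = y^2 + 3*y - 18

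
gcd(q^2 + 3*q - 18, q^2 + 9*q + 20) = 1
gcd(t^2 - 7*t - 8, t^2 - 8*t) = t - 8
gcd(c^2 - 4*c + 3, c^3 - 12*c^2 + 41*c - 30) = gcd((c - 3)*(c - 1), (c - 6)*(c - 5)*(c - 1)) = c - 1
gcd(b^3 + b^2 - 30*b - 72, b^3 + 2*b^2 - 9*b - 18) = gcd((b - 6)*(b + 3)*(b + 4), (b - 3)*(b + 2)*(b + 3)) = b + 3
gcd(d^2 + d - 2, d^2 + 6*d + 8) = d + 2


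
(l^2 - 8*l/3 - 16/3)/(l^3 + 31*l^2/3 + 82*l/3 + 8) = (3*l^2 - 8*l - 16)/(3*l^3 + 31*l^2 + 82*l + 24)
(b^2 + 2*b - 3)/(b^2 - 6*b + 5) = (b + 3)/(b - 5)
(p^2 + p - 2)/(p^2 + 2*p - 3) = (p + 2)/(p + 3)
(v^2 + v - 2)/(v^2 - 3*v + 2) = (v + 2)/(v - 2)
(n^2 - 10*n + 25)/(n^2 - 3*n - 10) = (n - 5)/(n + 2)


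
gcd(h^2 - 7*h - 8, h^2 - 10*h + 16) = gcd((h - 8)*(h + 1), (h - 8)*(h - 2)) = h - 8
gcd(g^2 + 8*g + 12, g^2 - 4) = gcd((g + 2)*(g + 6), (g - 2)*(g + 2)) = g + 2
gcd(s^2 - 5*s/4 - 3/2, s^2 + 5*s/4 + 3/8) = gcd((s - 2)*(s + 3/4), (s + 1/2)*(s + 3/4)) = s + 3/4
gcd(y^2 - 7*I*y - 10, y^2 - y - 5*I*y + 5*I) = y - 5*I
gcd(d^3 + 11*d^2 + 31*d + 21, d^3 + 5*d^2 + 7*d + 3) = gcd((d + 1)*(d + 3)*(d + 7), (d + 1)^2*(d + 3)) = d^2 + 4*d + 3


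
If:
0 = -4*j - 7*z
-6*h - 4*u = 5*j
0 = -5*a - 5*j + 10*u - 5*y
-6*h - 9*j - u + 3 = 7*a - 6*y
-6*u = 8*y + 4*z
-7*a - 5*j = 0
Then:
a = 33/37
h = 449/370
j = -231/185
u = -48/185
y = -6/37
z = 132/185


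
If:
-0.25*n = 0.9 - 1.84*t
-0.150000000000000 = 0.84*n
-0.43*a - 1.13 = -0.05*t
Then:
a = -2.57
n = -0.18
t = 0.46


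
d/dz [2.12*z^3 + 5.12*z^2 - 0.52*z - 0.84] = 6.36*z^2 + 10.24*z - 0.52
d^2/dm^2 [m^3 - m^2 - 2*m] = 6*m - 2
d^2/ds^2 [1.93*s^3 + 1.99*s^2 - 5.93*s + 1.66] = 11.58*s + 3.98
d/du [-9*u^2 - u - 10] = -18*u - 1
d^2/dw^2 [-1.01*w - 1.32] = 0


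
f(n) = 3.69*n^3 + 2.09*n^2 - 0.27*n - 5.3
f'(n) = 11.07*n^2 + 4.18*n - 0.27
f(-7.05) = -1192.50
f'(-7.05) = 520.47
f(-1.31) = -9.66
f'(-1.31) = 13.25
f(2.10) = 37.52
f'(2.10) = 57.33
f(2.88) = 99.40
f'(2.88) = 103.59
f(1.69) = 18.02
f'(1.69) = 38.41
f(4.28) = 321.14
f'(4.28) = 220.41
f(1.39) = 8.27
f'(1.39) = 26.93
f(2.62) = 74.70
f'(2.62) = 86.67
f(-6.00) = -725.48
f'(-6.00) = 373.17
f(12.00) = 6668.74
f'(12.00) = 1643.97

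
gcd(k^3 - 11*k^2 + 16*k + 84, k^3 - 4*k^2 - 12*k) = k^2 - 4*k - 12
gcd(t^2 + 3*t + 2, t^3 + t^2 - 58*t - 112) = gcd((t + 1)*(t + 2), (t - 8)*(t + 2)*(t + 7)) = t + 2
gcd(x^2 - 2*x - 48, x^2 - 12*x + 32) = x - 8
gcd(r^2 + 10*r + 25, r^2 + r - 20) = r + 5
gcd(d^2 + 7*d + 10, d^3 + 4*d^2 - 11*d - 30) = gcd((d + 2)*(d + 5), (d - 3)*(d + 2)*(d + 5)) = d^2 + 7*d + 10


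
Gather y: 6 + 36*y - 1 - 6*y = 30*y + 5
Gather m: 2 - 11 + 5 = -4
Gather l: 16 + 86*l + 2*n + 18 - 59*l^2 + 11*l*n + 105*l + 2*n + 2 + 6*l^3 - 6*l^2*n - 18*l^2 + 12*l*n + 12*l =6*l^3 + l^2*(-6*n - 77) + l*(23*n + 203) + 4*n + 36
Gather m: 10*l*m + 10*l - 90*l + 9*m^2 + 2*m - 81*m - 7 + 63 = -80*l + 9*m^2 + m*(10*l - 79) + 56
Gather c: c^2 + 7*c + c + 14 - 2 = c^2 + 8*c + 12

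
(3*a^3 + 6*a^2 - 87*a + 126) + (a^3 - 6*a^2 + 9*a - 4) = 4*a^3 - 78*a + 122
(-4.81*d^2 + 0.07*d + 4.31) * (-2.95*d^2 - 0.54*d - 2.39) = 14.1895*d^4 + 2.3909*d^3 - 1.2564*d^2 - 2.4947*d - 10.3009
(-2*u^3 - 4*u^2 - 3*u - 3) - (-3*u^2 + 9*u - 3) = -2*u^3 - u^2 - 12*u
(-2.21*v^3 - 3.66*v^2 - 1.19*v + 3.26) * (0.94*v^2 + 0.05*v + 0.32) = -2.0774*v^5 - 3.5509*v^4 - 2.0088*v^3 + 1.8337*v^2 - 0.2178*v + 1.0432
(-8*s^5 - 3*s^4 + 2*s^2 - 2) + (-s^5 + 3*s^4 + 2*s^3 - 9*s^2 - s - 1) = -9*s^5 + 2*s^3 - 7*s^2 - s - 3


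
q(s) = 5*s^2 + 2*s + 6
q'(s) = 10*s + 2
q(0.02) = 6.04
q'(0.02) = 2.20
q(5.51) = 168.82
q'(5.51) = 57.10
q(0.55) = 8.61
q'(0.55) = 7.50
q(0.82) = 11.00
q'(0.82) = 10.20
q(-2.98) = 44.44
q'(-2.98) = -27.80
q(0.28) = 6.95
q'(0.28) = 4.80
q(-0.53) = 6.34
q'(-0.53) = -3.30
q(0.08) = 6.19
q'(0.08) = 2.80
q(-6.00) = 174.00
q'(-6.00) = -58.00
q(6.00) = 198.00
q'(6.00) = 62.00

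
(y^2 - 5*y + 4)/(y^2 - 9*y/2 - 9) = 2*(-y^2 + 5*y - 4)/(-2*y^2 + 9*y + 18)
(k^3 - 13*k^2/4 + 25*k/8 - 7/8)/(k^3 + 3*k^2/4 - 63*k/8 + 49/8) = (2*k - 1)/(2*k + 7)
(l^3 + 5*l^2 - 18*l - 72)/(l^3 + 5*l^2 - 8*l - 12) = (l^2 - l - 12)/(l^2 - l - 2)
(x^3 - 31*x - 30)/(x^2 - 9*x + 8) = (x^3 - 31*x - 30)/(x^2 - 9*x + 8)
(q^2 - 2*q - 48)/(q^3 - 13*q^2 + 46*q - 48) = (q + 6)/(q^2 - 5*q + 6)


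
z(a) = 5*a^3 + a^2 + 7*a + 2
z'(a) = 15*a^2 + 2*a + 7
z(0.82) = 11.17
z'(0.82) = 18.73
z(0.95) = 13.84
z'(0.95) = 22.44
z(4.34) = 459.95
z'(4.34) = 298.21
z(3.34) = 222.83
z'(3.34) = 181.01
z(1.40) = 27.48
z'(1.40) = 39.20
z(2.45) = 98.68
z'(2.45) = 101.94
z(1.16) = 19.27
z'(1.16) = 29.50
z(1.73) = 42.99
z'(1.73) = 55.35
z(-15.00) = -16753.00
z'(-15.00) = 3352.00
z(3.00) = 167.00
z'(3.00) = 148.00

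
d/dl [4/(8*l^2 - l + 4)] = 4*(1 - 16*l)/(8*l^2 - l + 4)^2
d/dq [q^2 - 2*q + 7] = 2*q - 2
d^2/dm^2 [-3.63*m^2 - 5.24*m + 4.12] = -7.26000000000000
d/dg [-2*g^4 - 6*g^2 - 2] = -8*g^3 - 12*g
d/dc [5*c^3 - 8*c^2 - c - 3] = 15*c^2 - 16*c - 1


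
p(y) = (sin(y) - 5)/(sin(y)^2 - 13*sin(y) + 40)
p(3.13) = -0.13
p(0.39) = -0.13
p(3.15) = -0.12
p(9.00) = -0.13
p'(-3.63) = 0.02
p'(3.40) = 0.01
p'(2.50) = 0.01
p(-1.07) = -0.11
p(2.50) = -0.14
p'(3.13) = 0.02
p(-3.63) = -0.13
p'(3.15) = 0.02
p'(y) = (-2*sin(y)*cos(y) + 13*cos(y))*(sin(y) - 5)/(sin(y)^2 - 13*sin(y) + 40)^2 + cos(y)/(sin(y)^2 - 13*sin(y) + 40)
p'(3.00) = 0.02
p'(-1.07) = -0.01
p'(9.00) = 0.02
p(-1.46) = -0.11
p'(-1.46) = -0.00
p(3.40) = -0.12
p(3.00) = -0.13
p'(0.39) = -0.02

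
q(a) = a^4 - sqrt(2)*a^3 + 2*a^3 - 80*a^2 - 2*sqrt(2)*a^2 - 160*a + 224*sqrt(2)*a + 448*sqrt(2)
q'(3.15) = -222.57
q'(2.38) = -173.60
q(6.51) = 101.64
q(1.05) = 708.77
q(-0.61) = 507.11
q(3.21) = 408.92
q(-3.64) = -887.27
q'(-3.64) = 590.14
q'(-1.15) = 343.53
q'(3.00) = -216.37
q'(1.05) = -10.59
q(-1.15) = 344.58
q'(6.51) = 256.41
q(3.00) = 455.28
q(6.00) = 14.98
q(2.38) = 577.52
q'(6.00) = 90.11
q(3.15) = 422.34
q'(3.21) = -224.56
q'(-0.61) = 257.58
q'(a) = 4*a^3 - 3*sqrt(2)*a^2 + 6*a^2 - 160*a - 4*sqrt(2)*a - 160 + 224*sqrt(2)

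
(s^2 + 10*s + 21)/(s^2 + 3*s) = (s + 7)/s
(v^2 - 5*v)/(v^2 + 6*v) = (v - 5)/(v + 6)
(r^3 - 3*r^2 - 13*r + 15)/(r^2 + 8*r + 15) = (r^2 - 6*r + 5)/(r + 5)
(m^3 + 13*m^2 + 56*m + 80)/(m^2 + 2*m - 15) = (m^2 + 8*m + 16)/(m - 3)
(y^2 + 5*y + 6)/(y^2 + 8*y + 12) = (y + 3)/(y + 6)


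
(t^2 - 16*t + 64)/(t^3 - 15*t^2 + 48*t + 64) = 1/(t + 1)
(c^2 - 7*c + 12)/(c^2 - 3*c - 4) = (c - 3)/(c + 1)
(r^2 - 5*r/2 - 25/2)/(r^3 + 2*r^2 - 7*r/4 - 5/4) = 2*(r - 5)/(2*r^2 - r - 1)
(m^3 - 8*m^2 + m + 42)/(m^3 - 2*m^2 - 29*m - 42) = (m - 3)/(m + 3)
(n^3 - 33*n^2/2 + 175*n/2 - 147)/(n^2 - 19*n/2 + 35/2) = (2*n^2 - 19*n + 42)/(2*n - 5)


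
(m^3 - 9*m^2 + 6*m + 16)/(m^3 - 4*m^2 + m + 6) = (m - 8)/(m - 3)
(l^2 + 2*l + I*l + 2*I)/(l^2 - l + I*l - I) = (l + 2)/(l - 1)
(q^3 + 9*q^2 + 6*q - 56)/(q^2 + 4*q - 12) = (q^2 + 11*q + 28)/(q + 6)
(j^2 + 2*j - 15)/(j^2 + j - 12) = (j + 5)/(j + 4)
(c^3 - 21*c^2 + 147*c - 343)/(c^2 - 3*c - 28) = (c^2 - 14*c + 49)/(c + 4)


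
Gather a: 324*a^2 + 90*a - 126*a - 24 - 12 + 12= 324*a^2 - 36*a - 24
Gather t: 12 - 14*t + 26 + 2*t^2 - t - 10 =2*t^2 - 15*t + 28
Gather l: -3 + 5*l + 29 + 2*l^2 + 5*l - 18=2*l^2 + 10*l + 8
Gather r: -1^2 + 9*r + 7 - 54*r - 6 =-45*r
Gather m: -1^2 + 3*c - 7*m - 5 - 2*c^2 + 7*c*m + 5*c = -2*c^2 + 8*c + m*(7*c - 7) - 6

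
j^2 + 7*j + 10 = (j + 2)*(j + 5)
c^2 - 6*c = c*(c - 6)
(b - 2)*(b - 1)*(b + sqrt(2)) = b^3 - 3*b^2 + sqrt(2)*b^2 - 3*sqrt(2)*b + 2*b + 2*sqrt(2)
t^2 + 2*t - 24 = (t - 4)*(t + 6)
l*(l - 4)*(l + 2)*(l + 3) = l^4 + l^3 - 14*l^2 - 24*l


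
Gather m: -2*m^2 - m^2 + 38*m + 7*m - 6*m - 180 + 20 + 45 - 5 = -3*m^2 + 39*m - 120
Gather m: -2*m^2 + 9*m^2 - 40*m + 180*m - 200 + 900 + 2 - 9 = 7*m^2 + 140*m + 693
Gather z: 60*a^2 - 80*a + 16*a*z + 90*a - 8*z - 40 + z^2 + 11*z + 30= 60*a^2 + 10*a + z^2 + z*(16*a + 3) - 10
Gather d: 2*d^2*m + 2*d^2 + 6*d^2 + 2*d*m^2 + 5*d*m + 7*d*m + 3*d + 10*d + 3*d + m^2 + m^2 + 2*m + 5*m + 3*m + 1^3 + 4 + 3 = d^2*(2*m + 8) + d*(2*m^2 + 12*m + 16) + 2*m^2 + 10*m + 8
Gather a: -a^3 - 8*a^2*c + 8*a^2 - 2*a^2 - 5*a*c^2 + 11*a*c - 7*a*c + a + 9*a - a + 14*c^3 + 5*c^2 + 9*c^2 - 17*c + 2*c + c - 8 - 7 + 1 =-a^3 + a^2*(6 - 8*c) + a*(-5*c^2 + 4*c + 9) + 14*c^3 + 14*c^2 - 14*c - 14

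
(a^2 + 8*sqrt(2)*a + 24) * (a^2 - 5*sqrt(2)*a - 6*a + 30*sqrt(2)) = a^4 - 6*a^3 + 3*sqrt(2)*a^3 - 56*a^2 - 18*sqrt(2)*a^2 - 120*sqrt(2)*a + 336*a + 720*sqrt(2)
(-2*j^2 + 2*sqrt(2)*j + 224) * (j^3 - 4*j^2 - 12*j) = -2*j^5 + 2*sqrt(2)*j^4 + 8*j^4 - 8*sqrt(2)*j^3 + 248*j^3 - 896*j^2 - 24*sqrt(2)*j^2 - 2688*j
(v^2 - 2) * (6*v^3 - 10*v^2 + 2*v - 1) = 6*v^5 - 10*v^4 - 10*v^3 + 19*v^2 - 4*v + 2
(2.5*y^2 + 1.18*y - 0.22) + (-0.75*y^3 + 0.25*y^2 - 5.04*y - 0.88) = -0.75*y^3 + 2.75*y^2 - 3.86*y - 1.1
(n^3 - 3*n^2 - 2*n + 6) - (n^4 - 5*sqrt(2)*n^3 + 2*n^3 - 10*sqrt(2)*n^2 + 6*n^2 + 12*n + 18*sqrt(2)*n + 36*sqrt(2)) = -n^4 - n^3 + 5*sqrt(2)*n^3 - 9*n^2 + 10*sqrt(2)*n^2 - 18*sqrt(2)*n - 14*n - 36*sqrt(2) + 6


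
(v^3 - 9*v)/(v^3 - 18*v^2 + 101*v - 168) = v*(v + 3)/(v^2 - 15*v + 56)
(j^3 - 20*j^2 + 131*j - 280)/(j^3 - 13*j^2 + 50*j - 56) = (j^2 - 13*j + 40)/(j^2 - 6*j + 8)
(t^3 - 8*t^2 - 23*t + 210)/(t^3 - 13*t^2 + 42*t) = (t + 5)/t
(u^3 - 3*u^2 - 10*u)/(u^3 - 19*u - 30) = u/(u + 3)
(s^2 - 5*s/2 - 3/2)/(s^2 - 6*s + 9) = (s + 1/2)/(s - 3)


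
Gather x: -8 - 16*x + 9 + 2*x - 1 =-14*x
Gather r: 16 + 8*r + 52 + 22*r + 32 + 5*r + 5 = 35*r + 105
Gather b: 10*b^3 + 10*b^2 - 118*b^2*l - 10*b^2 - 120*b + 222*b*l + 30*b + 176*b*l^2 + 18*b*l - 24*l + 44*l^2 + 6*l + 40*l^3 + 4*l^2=10*b^3 - 118*b^2*l + b*(176*l^2 + 240*l - 90) + 40*l^3 + 48*l^2 - 18*l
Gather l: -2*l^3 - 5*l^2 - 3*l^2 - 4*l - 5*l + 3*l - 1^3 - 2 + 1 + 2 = -2*l^3 - 8*l^2 - 6*l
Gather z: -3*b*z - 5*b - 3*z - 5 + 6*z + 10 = -5*b + z*(3 - 3*b) + 5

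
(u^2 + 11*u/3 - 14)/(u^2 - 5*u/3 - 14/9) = 3*(u + 6)/(3*u + 2)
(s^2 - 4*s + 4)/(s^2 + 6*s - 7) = (s^2 - 4*s + 4)/(s^2 + 6*s - 7)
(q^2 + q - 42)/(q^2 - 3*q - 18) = (q + 7)/(q + 3)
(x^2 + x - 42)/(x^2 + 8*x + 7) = (x - 6)/(x + 1)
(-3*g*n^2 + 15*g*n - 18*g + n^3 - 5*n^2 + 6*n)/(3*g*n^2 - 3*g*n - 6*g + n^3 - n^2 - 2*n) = (-3*g*n + 9*g + n^2 - 3*n)/(3*g*n + 3*g + n^2 + n)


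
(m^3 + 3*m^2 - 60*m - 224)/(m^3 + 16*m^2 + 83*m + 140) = (m - 8)/(m + 5)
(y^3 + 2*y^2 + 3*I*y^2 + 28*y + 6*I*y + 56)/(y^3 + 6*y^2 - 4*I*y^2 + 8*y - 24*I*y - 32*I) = (y + 7*I)/(y + 4)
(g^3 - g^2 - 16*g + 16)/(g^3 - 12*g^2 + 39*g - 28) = (g + 4)/(g - 7)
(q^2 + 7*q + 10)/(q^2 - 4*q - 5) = (q^2 + 7*q + 10)/(q^2 - 4*q - 5)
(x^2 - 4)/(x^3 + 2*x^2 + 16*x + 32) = (x - 2)/(x^2 + 16)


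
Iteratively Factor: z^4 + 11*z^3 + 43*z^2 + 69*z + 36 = (z + 1)*(z^3 + 10*z^2 + 33*z + 36) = (z + 1)*(z + 3)*(z^2 + 7*z + 12) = (z + 1)*(z + 3)*(z + 4)*(z + 3)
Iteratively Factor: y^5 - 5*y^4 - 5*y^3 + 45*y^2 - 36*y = (y)*(y^4 - 5*y^3 - 5*y^2 + 45*y - 36) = y*(y - 4)*(y^3 - y^2 - 9*y + 9) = y*(y - 4)*(y - 3)*(y^2 + 2*y - 3) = y*(y - 4)*(y - 3)*(y - 1)*(y + 3)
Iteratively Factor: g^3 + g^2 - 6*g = (g - 2)*(g^2 + 3*g) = (g - 2)*(g + 3)*(g)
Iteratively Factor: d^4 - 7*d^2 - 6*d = (d)*(d^3 - 7*d - 6) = d*(d + 2)*(d^2 - 2*d - 3) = d*(d - 3)*(d + 2)*(d + 1)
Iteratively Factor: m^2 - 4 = (m + 2)*(m - 2)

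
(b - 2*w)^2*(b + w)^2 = b^4 - 2*b^3*w - 3*b^2*w^2 + 4*b*w^3 + 4*w^4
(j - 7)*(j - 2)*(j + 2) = j^3 - 7*j^2 - 4*j + 28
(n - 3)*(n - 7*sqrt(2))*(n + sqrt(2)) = n^3 - 6*sqrt(2)*n^2 - 3*n^2 - 14*n + 18*sqrt(2)*n + 42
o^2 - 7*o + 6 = (o - 6)*(o - 1)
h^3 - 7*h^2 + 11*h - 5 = (h - 5)*(h - 1)^2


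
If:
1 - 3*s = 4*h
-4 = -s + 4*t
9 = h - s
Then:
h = 4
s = -5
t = -9/4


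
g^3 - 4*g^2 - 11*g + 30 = (g - 5)*(g - 2)*(g + 3)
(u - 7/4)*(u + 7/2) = u^2 + 7*u/4 - 49/8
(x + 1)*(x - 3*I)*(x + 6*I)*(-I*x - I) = -I*x^4 + 3*x^3 - 2*I*x^3 + 6*x^2 - 19*I*x^2 + 3*x - 36*I*x - 18*I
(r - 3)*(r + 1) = r^2 - 2*r - 3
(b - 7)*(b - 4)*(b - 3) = b^3 - 14*b^2 + 61*b - 84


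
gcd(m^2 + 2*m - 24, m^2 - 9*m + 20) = m - 4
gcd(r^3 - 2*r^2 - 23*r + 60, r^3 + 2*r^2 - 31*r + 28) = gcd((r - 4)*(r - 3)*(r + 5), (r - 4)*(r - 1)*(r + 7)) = r - 4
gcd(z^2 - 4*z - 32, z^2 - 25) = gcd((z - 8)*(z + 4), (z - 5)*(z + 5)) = 1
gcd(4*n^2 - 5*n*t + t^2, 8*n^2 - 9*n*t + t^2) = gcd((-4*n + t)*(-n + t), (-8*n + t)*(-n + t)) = -n + t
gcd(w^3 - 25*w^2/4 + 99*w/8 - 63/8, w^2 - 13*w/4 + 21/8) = w^2 - 13*w/4 + 21/8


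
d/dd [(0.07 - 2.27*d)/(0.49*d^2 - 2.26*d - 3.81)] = (1.1123*d^2 - 0.0686*d + 8.8069)/(0.2401*d^4 - 2.2148*d^3 + 1.3738*d^2 + 17.2212*d + 14.5161)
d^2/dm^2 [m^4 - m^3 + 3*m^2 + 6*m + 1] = 12*m^2 - 6*m + 6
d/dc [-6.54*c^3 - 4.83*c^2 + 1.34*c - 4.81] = -19.62*c^2 - 9.66*c + 1.34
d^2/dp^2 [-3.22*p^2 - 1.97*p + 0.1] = -6.44000000000000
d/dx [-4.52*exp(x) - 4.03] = -4.52*exp(x)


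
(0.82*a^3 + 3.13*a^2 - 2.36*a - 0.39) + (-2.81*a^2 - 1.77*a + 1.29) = 0.82*a^3 + 0.32*a^2 - 4.13*a + 0.9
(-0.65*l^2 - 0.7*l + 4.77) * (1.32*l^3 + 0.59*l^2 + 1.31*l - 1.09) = -0.858*l^5 - 1.3075*l^4 + 5.0319*l^3 + 2.6058*l^2 + 7.0117*l - 5.1993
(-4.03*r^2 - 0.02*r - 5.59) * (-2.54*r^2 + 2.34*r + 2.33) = 10.2362*r^4 - 9.3794*r^3 + 4.7619*r^2 - 13.1272*r - 13.0247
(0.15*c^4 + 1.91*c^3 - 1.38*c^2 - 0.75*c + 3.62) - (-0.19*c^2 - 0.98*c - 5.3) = 0.15*c^4 + 1.91*c^3 - 1.19*c^2 + 0.23*c + 8.92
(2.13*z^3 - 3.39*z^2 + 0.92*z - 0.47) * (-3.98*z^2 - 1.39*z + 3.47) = -8.4774*z^5 + 10.5315*z^4 + 8.4416*z^3 - 11.1715*z^2 + 3.8457*z - 1.6309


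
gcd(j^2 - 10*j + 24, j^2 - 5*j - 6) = j - 6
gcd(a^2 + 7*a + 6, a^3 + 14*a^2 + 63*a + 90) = a + 6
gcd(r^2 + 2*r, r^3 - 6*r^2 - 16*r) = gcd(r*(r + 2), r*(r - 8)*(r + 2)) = r^2 + 2*r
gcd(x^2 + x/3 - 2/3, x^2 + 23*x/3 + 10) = 1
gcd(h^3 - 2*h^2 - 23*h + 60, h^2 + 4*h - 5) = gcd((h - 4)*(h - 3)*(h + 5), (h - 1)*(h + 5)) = h + 5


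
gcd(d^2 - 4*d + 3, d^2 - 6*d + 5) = d - 1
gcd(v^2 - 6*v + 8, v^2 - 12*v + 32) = v - 4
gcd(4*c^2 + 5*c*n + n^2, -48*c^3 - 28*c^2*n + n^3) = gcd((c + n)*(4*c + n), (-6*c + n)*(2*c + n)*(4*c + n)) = 4*c + n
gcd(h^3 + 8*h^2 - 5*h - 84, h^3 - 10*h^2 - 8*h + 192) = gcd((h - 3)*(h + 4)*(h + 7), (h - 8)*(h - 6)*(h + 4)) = h + 4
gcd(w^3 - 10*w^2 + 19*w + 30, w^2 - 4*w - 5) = w^2 - 4*w - 5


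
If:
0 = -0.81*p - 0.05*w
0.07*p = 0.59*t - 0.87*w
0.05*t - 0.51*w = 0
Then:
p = 0.00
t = 0.00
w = 0.00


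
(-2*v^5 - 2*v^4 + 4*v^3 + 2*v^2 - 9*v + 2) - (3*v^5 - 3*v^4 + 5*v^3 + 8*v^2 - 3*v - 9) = -5*v^5 + v^4 - v^3 - 6*v^2 - 6*v + 11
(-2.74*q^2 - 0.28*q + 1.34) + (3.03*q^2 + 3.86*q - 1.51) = 0.29*q^2 + 3.58*q - 0.17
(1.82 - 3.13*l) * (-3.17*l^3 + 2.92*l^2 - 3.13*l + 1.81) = 9.9221*l^4 - 14.909*l^3 + 15.1113*l^2 - 11.3619*l + 3.2942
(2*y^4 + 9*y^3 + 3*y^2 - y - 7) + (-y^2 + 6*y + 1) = 2*y^4 + 9*y^3 + 2*y^2 + 5*y - 6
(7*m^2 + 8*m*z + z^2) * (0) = 0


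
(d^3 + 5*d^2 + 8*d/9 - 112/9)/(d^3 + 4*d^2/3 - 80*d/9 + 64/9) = (3*d + 7)/(3*d - 4)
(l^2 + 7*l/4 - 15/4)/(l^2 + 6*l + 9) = (l - 5/4)/(l + 3)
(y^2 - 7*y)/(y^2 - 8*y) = (y - 7)/(y - 8)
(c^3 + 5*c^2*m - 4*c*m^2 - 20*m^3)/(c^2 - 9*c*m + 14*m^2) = (c^2 + 7*c*m + 10*m^2)/(c - 7*m)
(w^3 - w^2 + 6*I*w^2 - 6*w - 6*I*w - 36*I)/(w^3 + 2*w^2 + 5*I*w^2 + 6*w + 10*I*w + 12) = (w - 3)/(w - I)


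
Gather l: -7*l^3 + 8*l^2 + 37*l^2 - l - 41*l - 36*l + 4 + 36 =-7*l^3 + 45*l^2 - 78*l + 40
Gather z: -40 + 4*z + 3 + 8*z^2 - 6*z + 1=8*z^2 - 2*z - 36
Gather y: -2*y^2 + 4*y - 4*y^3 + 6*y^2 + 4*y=-4*y^3 + 4*y^2 + 8*y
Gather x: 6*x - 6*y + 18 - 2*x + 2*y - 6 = 4*x - 4*y + 12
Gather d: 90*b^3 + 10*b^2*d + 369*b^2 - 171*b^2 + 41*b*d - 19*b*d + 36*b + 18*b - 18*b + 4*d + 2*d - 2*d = 90*b^3 + 198*b^2 + 36*b + d*(10*b^2 + 22*b + 4)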